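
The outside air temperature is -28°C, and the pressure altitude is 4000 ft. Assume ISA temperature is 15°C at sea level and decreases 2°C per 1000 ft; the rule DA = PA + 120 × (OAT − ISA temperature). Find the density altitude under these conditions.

ISA temperature at 4000 ft = 15 − 2 × (4000/1000) = 7°C.
ISA deviation = -28 − 7 = -35°C.
Density altitude = 4000 + 120 × (-35) = 4000 + (-4200) = -200 ft.

-200 ft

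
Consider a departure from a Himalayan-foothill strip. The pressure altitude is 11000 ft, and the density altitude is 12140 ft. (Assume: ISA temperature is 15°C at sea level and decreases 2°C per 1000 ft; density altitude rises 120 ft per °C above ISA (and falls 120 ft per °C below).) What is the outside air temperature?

2.5°C

Density altitude − pressure altitude = 12140 − 11000 = +1140 ft.
At 120 ft/°C that is an ISA deviation of 1140/120 = +9.5°C.
ISA temperature at 11000 ft = 15 − 2 × (11000/1000) = -7°C.
OAT = ISA + deviation = -7 + (+9.5) = 2.5°C.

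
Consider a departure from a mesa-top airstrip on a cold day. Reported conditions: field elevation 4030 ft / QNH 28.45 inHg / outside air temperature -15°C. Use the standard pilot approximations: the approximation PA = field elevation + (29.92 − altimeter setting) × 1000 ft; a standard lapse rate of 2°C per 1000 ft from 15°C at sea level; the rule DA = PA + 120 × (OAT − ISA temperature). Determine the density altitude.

Pressure altitude = 4030 + (29.92 − 28.45) × 1000 = 4030 + (+1470) = 5500 ft.
ISA temperature at 5500 ft = 15 − 2 × (5500/1000) = 4°C.
ISA deviation = -15 − 4 = -19°C.
Density altitude = 5500 + 120 × (-19) = 3220 ft.

3220 ft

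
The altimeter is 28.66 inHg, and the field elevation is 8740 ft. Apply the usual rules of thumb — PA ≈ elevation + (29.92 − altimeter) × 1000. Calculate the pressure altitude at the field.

Pressure correction = (29.92 − 28.66) × 1000 = +1260 ft.
Pressure altitude = 8740 + (+1260) = 10000 ft.

10000 ft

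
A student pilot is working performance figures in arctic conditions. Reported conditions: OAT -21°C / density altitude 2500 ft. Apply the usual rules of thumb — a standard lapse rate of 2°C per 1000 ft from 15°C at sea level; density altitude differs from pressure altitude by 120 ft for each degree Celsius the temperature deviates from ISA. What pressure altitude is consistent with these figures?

5500 ft

DA = PA + 120 × (OAT − (15 − 2·PA/1000)) = PA + 120·OAT − 1800 + 0.24·PA = 1.24·PA + 120·OAT − 1800.
So 1.24·PA = 2500 − 120 × (-21) + 1800 = 6820.
PA = 6820 / 1.24 = 5500 ft.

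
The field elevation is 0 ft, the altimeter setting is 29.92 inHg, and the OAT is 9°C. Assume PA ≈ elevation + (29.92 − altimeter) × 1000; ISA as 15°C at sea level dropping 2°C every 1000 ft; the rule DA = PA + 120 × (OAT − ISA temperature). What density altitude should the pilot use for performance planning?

Pressure altitude = 0 + (29.92 − 29.92) × 1000 = 0 + (0) = 0 ft.
ISA temperature at 0 ft = 15 − 2 × (0/1000) = 15°C.
ISA deviation = 9 − 15 = -6°C.
Density altitude = 0 + 120 × (-6) = -720 ft.

-720 ft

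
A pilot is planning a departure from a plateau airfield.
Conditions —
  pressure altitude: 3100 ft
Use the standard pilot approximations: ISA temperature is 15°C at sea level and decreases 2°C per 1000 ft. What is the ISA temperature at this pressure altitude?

8.8°C

ISA temperature = 15 − 2 × (3100/1000) = 15 − 6.2 = 8.8°C.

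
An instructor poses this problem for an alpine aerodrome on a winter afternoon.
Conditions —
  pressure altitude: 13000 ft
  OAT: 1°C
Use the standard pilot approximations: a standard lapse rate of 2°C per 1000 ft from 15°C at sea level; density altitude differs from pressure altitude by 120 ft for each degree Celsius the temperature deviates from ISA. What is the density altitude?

14440 ft

ISA temperature at 13000 ft = 15 − 2 × (13000/1000) = -11°C.
ISA deviation = 1 − (-11) = +12°C.
Density altitude = 13000 + 120 × (12) = 13000 + (+1440) = 14440 ft.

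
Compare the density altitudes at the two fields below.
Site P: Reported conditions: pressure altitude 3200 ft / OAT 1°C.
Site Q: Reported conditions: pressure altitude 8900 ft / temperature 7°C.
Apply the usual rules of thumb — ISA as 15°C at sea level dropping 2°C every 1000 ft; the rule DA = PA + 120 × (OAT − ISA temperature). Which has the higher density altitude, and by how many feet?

Site P: ISA temp = 8.6°C, deviation -7.6°C, DA = 3200 + 120 × (-7.6) = 2288 ft.
Site Q: ISA temp = -2.8°C, deviation +9.8°C, DA = 8900 + 120 × 9.8 = 10076 ft.
Site Q is higher by 10076 − 2288 = 7788 ft.

Site Q by 7788 ft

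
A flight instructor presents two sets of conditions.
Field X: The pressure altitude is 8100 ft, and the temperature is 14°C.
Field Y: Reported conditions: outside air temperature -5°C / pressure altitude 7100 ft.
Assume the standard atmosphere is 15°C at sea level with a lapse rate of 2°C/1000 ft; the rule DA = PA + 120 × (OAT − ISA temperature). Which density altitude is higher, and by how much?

Field X by 3520 ft

Field X: ISA temp = -1.2°C, deviation +15.2°C, DA = 8100 + 120 × 15.2 = 9924 ft.
Field Y: ISA temp = 0.8°C, deviation -5.8°C, DA = 7100 + 120 × (-5.8) = 6404 ft.
Field X is higher by 9924 − 6404 = 3520 ft.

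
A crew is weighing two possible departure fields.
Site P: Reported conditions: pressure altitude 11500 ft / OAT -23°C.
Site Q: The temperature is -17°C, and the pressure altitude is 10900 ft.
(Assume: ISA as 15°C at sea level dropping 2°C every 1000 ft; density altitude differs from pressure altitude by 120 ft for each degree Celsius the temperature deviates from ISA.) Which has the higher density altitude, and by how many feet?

Site P: ISA temp = -8°C, deviation -15°C, DA = 11500 + 120 × (-15) = 9700 ft.
Site Q: ISA temp = -6.8°C, deviation -10.2°C, DA = 10900 + 120 × (-10.2) = 9676 ft.
Site P is higher by 9700 − 9676 = 24 ft.

Site P by 24 ft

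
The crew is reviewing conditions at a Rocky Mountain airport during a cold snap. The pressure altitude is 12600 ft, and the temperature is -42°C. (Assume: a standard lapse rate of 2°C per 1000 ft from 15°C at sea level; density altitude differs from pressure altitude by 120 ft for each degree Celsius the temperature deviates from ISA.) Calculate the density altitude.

ISA temperature at 12600 ft = 15 − 2 × (12600/1000) = -10.2°C.
ISA deviation = -42 − (-10.2) = -31.8°C.
Density altitude = 12600 + 120 × (-31.8) = 12600 + (-3816) = 8784 ft.

8784 ft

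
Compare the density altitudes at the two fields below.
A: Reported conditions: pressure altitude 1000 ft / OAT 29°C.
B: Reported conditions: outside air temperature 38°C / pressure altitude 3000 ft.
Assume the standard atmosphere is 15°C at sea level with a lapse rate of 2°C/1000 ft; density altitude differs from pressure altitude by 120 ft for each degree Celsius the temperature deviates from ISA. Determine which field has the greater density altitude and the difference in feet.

B by 3560 ft

A: ISA temp = 13°C, deviation +16°C, DA = 1000 + 120 × 16 = 2920 ft.
B: ISA temp = 9°C, deviation +29°C, DA = 3000 + 120 × 29 = 6480 ft.
B is higher by 6480 − 2920 = 3560 ft.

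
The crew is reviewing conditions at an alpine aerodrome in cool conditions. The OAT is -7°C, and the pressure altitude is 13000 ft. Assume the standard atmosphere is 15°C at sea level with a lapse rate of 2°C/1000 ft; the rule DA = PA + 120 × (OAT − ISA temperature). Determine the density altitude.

ISA temperature at 13000 ft = 15 − 2 × (13000/1000) = -11°C.
ISA deviation = -7 − (-11) = +4°C.
Density altitude = 13000 + 120 × (4) = 13000 + (+480) = 13480 ft.

13480 ft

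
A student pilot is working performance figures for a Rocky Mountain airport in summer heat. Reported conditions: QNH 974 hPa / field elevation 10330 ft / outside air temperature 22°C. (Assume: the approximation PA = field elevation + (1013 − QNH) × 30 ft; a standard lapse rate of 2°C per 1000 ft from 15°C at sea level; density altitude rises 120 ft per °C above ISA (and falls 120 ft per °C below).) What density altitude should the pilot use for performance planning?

15100 ft

Pressure altitude = 10330 + (1013 − 974) × 30 = 10330 + (+1170) = 11500 ft.
ISA temperature at 11500 ft = 15 − 2 × (11500/1000) = -8°C.
ISA deviation = 22 − (-8) = +30°C.
Density altitude = 11500 + 120 × (30) = 15100 ft.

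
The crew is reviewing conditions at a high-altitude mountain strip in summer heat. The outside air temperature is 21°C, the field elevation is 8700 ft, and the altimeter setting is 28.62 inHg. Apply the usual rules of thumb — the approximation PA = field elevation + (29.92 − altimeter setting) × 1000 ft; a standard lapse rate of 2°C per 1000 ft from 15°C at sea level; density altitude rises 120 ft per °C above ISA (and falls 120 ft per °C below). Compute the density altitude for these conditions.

Pressure altitude = 8700 + (29.92 − 28.62) × 1000 = 8700 + (+1300) = 10000 ft.
ISA temperature at 10000 ft = 15 − 2 × (10000/1000) = -5°C.
ISA deviation = 21 − (-5) = +26°C.
Density altitude = 10000 + 120 × (26) = 13120 ft.

13120 ft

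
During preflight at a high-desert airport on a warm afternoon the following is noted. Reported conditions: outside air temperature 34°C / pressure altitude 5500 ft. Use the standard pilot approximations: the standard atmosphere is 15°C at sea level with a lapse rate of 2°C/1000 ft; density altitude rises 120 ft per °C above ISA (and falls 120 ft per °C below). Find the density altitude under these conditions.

9100 ft

ISA temperature at 5500 ft = 15 − 2 × (5500/1000) = 4°C.
ISA deviation = 34 − 4 = +30°C.
Density altitude = 5500 + 120 × (30) = 5500 + (+3600) = 9100 ft.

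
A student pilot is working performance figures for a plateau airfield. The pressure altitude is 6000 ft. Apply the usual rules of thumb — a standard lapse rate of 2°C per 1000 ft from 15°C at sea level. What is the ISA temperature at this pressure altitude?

3°C

ISA temperature = 15 − 2 × (6000/1000) = 15 − 12 = 3°C.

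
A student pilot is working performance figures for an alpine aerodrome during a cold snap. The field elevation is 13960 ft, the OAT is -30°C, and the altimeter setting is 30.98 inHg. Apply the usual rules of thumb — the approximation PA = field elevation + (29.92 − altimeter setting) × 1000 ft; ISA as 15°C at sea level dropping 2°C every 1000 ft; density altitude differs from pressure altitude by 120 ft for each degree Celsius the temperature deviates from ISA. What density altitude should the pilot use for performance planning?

10596 ft

Pressure altitude = 13960 + (29.92 − 30.98) × 1000 = 13960 + (-1060) = 12900 ft.
ISA temperature at 12900 ft = 15 − 2 × (12900/1000) = -10.8°C.
ISA deviation = -30 − (-10.8) = -19.2°C.
Density altitude = 12900 + 120 × (-19.2) = 10596 ft.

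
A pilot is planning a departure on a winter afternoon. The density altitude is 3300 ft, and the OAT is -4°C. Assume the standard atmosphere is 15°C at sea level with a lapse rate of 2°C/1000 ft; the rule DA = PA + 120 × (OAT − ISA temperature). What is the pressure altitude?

DA = PA + 120 × (OAT − (15 − 2·PA/1000)) = PA + 120·OAT − 1800 + 0.24·PA = 1.24·PA + 120·OAT − 1800.
So 1.24·PA = 3300 − 120 × (-4) + 1800 = 5580.
PA = 5580 / 1.24 = 4500 ft.

4500 ft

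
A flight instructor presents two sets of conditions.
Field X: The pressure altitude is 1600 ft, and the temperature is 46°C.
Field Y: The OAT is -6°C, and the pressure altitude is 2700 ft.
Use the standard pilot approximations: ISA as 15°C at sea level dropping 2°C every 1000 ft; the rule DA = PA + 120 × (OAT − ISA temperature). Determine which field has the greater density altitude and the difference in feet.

Field X by 4876 ft

Field X: ISA temp = 11.8°C, deviation +34.2°C, DA = 1600 + 120 × 34.2 = 5704 ft.
Field Y: ISA temp = 9.6°C, deviation -15.6°C, DA = 2700 + 120 × (-15.6) = 828 ft.
Field X is higher by 5704 − 828 = 4876 ft.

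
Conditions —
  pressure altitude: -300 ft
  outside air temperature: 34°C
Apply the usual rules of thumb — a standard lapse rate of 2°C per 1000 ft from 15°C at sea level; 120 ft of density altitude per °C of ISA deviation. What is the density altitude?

ISA temperature at -300 ft = 15 − 2 × (-300/1000) = 15.6°C.
ISA deviation = 34 − 15.6 = +18.4°C.
Density altitude = -300 + 120 × (18.4) = -300 + (+2208) = 1908 ft.

1908 ft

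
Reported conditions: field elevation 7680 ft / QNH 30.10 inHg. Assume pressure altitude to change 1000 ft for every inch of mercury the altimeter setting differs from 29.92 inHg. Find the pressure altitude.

Pressure correction = (29.92 − 30.10) × 1000 = -180 ft.
Pressure altitude = 7680 + (-180) = 7500 ft.

7500 ft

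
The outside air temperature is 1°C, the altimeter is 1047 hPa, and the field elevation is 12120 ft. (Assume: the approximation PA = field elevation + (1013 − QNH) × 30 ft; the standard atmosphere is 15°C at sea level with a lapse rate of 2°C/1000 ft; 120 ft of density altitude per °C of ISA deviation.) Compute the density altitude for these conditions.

Pressure altitude = 12120 + (1013 − 1047) × 30 = 12120 + (-1020) = 11100 ft.
ISA temperature at 11100 ft = 15 − 2 × (11100/1000) = -7.2°C.
ISA deviation = 1 − (-7.2) = +8.2°C.
Density altitude = 11100 + 120 × (8.2) = 12084 ft.

12084 ft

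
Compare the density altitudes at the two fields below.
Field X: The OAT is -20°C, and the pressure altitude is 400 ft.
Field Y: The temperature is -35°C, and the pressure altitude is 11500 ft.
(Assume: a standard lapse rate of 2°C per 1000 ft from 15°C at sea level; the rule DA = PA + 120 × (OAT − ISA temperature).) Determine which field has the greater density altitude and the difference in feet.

Field X: ISA temp = 14.2°C, deviation -34.2°C, DA = 400 + 120 × (-34.2) = -3704 ft.
Field Y: ISA temp = -8°C, deviation -27°C, DA = 11500 + 120 × (-27) = 8260 ft.
Field Y is higher by 8260 − (-3704) = 11964 ft.

Field Y by 11964 ft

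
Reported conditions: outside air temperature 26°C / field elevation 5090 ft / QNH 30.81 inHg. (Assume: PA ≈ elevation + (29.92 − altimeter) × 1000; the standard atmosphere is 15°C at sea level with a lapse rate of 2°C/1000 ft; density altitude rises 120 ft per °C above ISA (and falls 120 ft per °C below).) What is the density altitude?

Pressure altitude = 5090 + (29.92 − 30.81) × 1000 = 5090 + (-890) = 4200 ft.
ISA temperature at 4200 ft = 15 − 2 × (4200/1000) = 6.6°C.
ISA deviation = 26 − 6.6 = +19.4°C.
Density altitude = 4200 + 120 × (19.4) = 6528 ft.

6528 ft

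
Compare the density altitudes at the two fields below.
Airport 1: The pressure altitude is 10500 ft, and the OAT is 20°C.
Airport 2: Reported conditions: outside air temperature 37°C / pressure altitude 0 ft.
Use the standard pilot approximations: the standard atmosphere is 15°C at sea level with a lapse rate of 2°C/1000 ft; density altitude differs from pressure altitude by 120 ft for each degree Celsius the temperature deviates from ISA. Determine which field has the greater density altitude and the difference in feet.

Airport 1: ISA temp = -6°C, deviation +26°C, DA = 10500 + 120 × 26 = 13620 ft.
Airport 2: ISA temp = 15°C, deviation +22°C, DA = 0 + 120 × 22 = 2640 ft.
Airport 1 is higher by 13620 − 2640 = 10980 ft.

Airport 1 by 10980 ft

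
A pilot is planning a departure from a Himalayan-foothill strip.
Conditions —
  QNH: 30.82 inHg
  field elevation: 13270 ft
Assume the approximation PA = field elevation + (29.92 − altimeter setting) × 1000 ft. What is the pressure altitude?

12370 ft

Pressure correction = (29.92 − 30.82) × 1000 = -900 ft.
Pressure altitude = 13270 + (-900) = 12370 ft.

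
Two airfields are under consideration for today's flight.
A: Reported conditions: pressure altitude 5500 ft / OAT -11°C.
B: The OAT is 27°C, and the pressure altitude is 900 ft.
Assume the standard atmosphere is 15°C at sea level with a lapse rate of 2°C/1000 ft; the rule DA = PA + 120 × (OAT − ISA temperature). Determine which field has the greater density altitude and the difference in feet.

A: ISA temp = 4°C, deviation -15°C, DA = 5500 + 120 × (-15) = 3700 ft.
B: ISA temp = 13.2°C, deviation +13.8°C, DA = 900 + 120 × 13.8 = 2556 ft.
A is higher by 3700 − 2556 = 1144 ft.

A by 1144 ft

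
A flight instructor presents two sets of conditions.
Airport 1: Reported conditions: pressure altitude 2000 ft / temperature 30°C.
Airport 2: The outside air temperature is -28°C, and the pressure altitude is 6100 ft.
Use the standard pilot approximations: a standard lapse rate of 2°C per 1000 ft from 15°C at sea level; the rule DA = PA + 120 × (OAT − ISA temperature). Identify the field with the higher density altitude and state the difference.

Airport 1: ISA temp = 11°C, deviation +19°C, DA = 2000 + 120 × 19 = 4280 ft.
Airport 2: ISA temp = 2.8°C, deviation -30.8°C, DA = 6100 + 120 × (-30.8) = 2404 ft.
Airport 1 is higher by 4280 − 2404 = 1876 ft.

Airport 1 by 1876 ft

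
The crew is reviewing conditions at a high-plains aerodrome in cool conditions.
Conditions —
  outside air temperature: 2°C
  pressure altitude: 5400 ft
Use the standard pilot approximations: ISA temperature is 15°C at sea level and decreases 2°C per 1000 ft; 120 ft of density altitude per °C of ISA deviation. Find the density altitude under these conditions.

5136 ft

ISA temperature at 5400 ft = 15 − 2 × (5400/1000) = 4.2°C.
ISA deviation = 2 − 4.2 = -2.2°C.
Density altitude = 5400 + 120 × (-2.2) = 5400 + (-264) = 5136 ft.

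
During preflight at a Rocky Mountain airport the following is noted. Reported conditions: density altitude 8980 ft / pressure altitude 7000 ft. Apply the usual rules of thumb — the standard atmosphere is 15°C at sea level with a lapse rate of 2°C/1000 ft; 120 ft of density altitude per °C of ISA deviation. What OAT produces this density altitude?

Density altitude − pressure altitude = 8980 − 7000 = +1980 ft.
At 120 ft/°C that is an ISA deviation of 1980/120 = +16.5°C.
ISA temperature at 7000 ft = 15 − 2 × (7000/1000) = 1°C.
OAT = ISA + deviation = 1 + (+16.5) = 17.5°C.

17.5°C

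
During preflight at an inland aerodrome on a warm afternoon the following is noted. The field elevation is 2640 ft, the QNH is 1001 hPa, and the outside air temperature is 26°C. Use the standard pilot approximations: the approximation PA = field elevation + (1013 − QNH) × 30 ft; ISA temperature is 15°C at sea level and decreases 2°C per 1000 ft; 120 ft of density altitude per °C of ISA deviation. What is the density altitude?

Pressure altitude = 2640 + (1013 − 1001) × 30 = 2640 + (+360) = 3000 ft.
ISA temperature at 3000 ft = 15 − 2 × (3000/1000) = 9°C.
ISA deviation = 26 − 9 = +17°C.
Density altitude = 3000 + 120 × (17) = 5040 ft.

5040 ft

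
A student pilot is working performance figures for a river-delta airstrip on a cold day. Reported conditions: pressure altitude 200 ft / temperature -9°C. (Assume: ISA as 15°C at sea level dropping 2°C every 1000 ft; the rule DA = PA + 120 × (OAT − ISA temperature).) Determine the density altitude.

-2632 ft

ISA temperature at 200 ft = 15 − 2 × (200/1000) = 14.6°C.
ISA deviation = -9 − 14.6 = -23.6°C.
Density altitude = 200 + 120 × (-23.6) = 200 + (-2832) = -2632 ft.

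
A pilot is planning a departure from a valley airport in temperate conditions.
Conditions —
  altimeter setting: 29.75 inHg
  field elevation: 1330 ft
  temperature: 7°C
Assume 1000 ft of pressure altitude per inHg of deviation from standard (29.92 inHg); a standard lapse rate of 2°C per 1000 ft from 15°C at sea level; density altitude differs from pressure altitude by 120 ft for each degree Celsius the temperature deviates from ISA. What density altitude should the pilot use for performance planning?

900 ft

Pressure altitude = 1330 + (29.92 − 29.75) × 1000 = 1330 + (+170) = 1500 ft.
ISA temperature at 1500 ft = 15 − 2 × (1500/1000) = 12°C.
ISA deviation = 7 − 12 = -5°C.
Density altitude = 1500 + 120 × (-5) = 900 ft.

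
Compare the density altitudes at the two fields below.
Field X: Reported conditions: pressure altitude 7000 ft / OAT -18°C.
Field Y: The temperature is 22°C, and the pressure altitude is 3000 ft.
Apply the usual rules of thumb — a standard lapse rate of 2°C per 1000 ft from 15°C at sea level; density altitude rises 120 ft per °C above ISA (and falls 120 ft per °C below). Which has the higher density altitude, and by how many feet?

Field X: ISA temp = 1°C, deviation -19°C, DA = 7000 + 120 × (-19) = 4720 ft.
Field Y: ISA temp = 9°C, deviation +13°C, DA = 3000 + 120 × 13 = 4560 ft.
Field X is higher by 4720 − 4560 = 160 ft.

Field X by 160 ft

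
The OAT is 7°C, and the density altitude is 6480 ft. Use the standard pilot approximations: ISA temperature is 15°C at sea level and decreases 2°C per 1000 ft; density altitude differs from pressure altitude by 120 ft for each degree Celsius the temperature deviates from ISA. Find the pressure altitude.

6000 ft

DA = PA + 120 × (OAT − (15 − 2·PA/1000)) = PA + 120·OAT − 1800 + 0.24·PA = 1.24·PA + 120·OAT − 1800.
So 1.24·PA = 6480 − 120 × 7 + 1800 = 7440.
PA = 7440 / 1.24 = 6000 ft.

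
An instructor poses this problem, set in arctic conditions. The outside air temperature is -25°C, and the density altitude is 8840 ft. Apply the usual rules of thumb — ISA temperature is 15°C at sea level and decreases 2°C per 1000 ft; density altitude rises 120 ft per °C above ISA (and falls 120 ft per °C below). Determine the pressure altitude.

DA = PA + 120 × (OAT − (15 − 2·PA/1000)) = PA + 120·OAT − 1800 + 0.24·PA = 1.24·PA + 120·OAT − 1800.
So 1.24·PA = 8840 − 120 × (-25) + 1800 = 13640.
PA = 13640 / 1.24 = 11000 ft.

11000 ft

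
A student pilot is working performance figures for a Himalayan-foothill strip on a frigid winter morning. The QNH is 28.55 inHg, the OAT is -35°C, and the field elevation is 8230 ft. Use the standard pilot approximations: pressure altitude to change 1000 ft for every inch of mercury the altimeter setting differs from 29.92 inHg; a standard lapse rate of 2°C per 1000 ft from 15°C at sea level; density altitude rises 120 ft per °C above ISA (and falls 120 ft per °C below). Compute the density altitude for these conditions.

Pressure altitude = 8230 + (29.92 − 28.55) × 1000 = 8230 + (+1370) = 9600 ft.
ISA temperature at 9600 ft = 15 − 2 × (9600/1000) = -4.2°C.
ISA deviation = -35 − (-4.2) = -30.8°C.
Density altitude = 9600 + 120 × (-30.8) = 5904 ft.

5904 ft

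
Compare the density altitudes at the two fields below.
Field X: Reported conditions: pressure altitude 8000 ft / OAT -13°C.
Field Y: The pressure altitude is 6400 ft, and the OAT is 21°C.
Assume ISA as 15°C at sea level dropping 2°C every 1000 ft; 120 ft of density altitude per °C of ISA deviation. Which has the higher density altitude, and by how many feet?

Field X: ISA temp = -1°C, deviation -12°C, DA = 8000 + 120 × (-12) = 6560 ft.
Field Y: ISA temp = 2.2°C, deviation +18.8°C, DA = 6400 + 120 × 18.8 = 8656 ft.
Field Y is higher by 8656 − 6560 = 2096 ft.

Field Y by 2096 ft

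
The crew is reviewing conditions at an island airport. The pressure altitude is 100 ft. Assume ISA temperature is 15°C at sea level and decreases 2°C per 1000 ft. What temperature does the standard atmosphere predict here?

14.8°C

ISA temperature = 15 − 2 × (100/1000) = 15 − 0.2 = 14.8°C.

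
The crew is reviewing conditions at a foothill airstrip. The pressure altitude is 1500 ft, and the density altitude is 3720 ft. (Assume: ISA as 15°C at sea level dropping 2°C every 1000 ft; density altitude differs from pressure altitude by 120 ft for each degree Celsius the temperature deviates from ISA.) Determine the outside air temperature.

30.5°C

Density altitude − pressure altitude = 3720 − 1500 = +2220 ft.
At 120 ft/°C that is an ISA deviation of 2220/120 = +18.5°C.
ISA temperature at 1500 ft = 15 − 2 × (1500/1000) = 12°C.
OAT = ISA + deviation = 12 + (+18.5) = 30.5°C.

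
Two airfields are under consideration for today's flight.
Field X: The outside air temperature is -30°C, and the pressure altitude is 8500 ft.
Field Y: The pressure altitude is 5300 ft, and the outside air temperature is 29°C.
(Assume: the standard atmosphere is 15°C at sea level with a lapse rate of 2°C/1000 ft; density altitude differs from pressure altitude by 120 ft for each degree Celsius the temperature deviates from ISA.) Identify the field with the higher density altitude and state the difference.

Field Y by 3112 ft

Field X: ISA temp = -2°C, deviation -28°C, DA = 8500 + 120 × (-28) = 5140 ft.
Field Y: ISA temp = 4.4°C, deviation +24.6°C, DA = 5300 + 120 × 24.6 = 8252 ft.
Field Y is higher by 8252 − 5140 = 3112 ft.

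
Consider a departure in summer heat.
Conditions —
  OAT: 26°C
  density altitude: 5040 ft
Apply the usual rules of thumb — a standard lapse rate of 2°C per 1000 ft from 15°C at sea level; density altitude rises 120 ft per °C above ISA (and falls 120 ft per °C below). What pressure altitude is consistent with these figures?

3000 ft

DA = PA + 120 × (OAT − (15 − 2·PA/1000)) = PA + 120·OAT − 1800 + 0.24·PA = 1.24·PA + 120·OAT − 1800.
So 1.24·PA = 5040 − 120 × 26 + 1800 = 3720.
PA = 3720 / 1.24 = 3000 ft.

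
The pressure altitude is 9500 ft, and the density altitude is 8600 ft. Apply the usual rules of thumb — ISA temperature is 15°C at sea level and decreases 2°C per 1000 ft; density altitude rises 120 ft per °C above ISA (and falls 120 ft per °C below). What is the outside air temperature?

Density altitude − pressure altitude = 8600 − 9500 = -900 ft.
At 120 ft/°C that is an ISA deviation of -900/120 = -7.5°C.
ISA temperature at 9500 ft = 15 − 2 × (9500/1000) = -4°C.
OAT = ISA + deviation = -4 + (-7.5) = -11.5°C.

-11.5°C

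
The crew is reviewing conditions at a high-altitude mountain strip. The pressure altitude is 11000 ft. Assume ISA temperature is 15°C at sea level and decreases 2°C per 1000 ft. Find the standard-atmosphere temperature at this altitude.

-7°C

ISA temperature = 15 − 2 × (11000/1000) = 15 − 22 = -7°C.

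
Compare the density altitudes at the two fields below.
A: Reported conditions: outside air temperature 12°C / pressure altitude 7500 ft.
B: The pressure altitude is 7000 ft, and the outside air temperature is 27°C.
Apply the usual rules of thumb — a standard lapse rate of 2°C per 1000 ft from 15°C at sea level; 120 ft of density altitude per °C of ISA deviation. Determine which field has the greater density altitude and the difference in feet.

A: ISA temp = 0°C, deviation +12°C, DA = 7500 + 120 × 12 = 8940 ft.
B: ISA temp = 1°C, deviation +26°C, DA = 7000 + 120 × 26 = 10120 ft.
B is higher by 10120 − 8940 = 1180 ft.

B by 1180 ft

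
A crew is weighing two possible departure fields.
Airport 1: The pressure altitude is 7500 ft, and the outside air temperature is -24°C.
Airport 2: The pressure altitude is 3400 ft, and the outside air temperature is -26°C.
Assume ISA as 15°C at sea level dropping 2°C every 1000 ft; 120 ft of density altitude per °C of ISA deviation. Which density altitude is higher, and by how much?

Airport 1: ISA temp = 0°C, deviation -24°C, DA = 7500 + 120 × (-24) = 4620 ft.
Airport 2: ISA temp = 8.2°C, deviation -34.2°C, DA = 3400 + 120 × (-34.2) = -704 ft.
Airport 1 is higher by 4620 − (-704) = 5324 ft.

Airport 1 by 5324 ft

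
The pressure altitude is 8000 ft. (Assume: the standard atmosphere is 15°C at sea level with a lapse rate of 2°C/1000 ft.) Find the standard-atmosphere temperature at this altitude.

-1°C

ISA temperature = 15 − 2 × (8000/1000) = 15 − 16 = -1°C.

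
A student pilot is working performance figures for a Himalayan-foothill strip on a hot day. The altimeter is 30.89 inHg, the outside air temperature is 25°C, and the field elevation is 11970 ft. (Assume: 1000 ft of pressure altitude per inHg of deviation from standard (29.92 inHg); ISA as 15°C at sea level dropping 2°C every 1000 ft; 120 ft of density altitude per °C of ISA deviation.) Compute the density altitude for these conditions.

14840 ft

Pressure altitude = 11970 + (29.92 − 30.89) × 1000 = 11970 + (-970) = 11000 ft.
ISA temperature at 11000 ft = 15 − 2 × (11000/1000) = -7°C.
ISA deviation = 25 − (-7) = +32°C.
Density altitude = 11000 + 120 × (32) = 14840 ft.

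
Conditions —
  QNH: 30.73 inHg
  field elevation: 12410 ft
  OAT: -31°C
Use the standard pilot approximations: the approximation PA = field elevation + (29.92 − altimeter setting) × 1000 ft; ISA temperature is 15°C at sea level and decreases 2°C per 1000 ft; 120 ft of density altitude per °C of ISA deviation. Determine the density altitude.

8864 ft

Pressure altitude = 12410 + (29.92 − 30.73) × 1000 = 12410 + (-810) = 11600 ft.
ISA temperature at 11600 ft = 15 − 2 × (11600/1000) = -8.2°C.
ISA deviation = -31 − (-8.2) = -22.8°C.
Density altitude = 11600 + 120 × (-22.8) = 8864 ft.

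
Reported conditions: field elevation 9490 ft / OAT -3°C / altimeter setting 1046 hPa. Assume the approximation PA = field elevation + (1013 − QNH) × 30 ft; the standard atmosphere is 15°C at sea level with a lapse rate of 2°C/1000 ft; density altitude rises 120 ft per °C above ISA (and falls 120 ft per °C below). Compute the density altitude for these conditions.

Pressure altitude = 9490 + (1013 − 1046) × 30 = 9490 + (-990) = 8500 ft.
ISA temperature at 8500 ft = 15 − 2 × (8500/1000) = -2°C.
ISA deviation = -3 − (-2) = -1°C.
Density altitude = 8500 + 120 × (-1) = 8380 ft.

8380 ft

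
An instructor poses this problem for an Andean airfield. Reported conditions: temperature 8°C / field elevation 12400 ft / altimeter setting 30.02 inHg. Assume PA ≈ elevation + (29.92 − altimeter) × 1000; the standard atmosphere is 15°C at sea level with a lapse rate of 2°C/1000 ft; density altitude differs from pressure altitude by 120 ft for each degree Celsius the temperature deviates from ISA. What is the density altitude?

Pressure altitude = 12400 + (29.92 − 30.02) × 1000 = 12400 + (-100) = 12300 ft.
ISA temperature at 12300 ft = 15 − 2 × (12300/1000) = -9.6°C.
ISA deviation = 8 − (-9.6) = +17.6°C.
Density altitude = 12300 + 120 × (17.6) = 14412 ft.

14412 ft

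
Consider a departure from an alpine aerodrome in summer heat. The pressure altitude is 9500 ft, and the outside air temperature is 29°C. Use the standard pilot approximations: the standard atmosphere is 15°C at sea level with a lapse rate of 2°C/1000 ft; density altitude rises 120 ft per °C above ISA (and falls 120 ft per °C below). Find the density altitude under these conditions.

ISA temperature at 9500 ft = 15 − 2 × (9500/1000) = -4°C.
ISA deviation = 29 − (-4) = +33°C.
Density altitude = 9500 + 120 × (33) = 9500 + (+3960) = 13460 ft.

13460 ft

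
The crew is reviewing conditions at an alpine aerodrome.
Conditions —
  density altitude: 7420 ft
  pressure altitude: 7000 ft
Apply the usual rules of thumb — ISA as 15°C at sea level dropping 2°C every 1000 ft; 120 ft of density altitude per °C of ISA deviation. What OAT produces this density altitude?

Density altitude − pressure altitude = 7420 − 7000 = +420 ft.
At 120 ft/°C that is an ISA deviation of 420/120 = +3.5°C.
ISA temperature at 7000 ft = 15 − 2 × (7000/1000) = 1°C.
OAT = ISA + deviation = 1 + (+3.5) = 4.5°C.

4.5°C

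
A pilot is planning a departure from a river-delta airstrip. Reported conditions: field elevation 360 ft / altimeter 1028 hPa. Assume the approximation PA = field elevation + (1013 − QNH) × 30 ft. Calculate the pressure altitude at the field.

Pressure correction = (1013 − 1028) × 30 = -450 ft.
Pressure altitude = 360 + (-450) = -90 ft.

-90 ft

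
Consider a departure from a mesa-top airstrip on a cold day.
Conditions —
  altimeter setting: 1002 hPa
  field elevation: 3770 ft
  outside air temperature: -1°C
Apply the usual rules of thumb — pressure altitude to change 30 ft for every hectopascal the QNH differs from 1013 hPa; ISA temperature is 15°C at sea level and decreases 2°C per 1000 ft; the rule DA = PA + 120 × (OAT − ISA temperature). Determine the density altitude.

Pressure altitude = 3770 + (1013 − 1002) × 30 = 3770 + (+330) = 4100 ft.
ISA temperature at 4100 ft = 15 − 2 × (4100/1000) = 6.8°C.
ISA deviation = -1 − 6.8 = -7.8°C.
Density altitude = 4100 + 120 × (-7.8) = 3164 ft.

3164 ft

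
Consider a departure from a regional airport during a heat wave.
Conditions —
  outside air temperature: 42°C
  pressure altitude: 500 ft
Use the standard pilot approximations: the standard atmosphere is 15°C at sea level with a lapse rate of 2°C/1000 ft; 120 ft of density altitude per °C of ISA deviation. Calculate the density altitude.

ISA temperature at 500 ft = 15 − 2 × (500/1000) = 14°C.
ISA deviation = 42 − 14 = +28°C.
Density altitude = 500 + 120 × (28) = 500 + (+3360) = 3860 ft.

3860 ft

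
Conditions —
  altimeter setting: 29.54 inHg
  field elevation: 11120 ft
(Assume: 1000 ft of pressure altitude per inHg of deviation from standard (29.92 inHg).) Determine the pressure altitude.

11500 ft

Pressure correction = (29.92 − 29.54) × 1000 = +380 ft.
Pressure altitude = 11120 + (+380) = 11500 ft.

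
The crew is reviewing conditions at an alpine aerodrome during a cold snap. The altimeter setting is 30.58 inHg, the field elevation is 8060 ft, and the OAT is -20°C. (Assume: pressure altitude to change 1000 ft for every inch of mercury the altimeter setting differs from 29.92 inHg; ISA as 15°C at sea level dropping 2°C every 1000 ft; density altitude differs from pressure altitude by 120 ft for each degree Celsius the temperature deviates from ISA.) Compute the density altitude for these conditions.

Pressure altitude = 8060 + (29.92 − 30.58) × 1000 = 8060 + (-660) = 7400 ft.
ISA temperature at 7400 ft = 15 − 2 × (7400/1000) = 0.2°C.
ISA deviation = -20 − 0.2 = -20.2°C.
Density altitude = 7400 + 120 × (-20.2) = 4976 ft.

4976 ft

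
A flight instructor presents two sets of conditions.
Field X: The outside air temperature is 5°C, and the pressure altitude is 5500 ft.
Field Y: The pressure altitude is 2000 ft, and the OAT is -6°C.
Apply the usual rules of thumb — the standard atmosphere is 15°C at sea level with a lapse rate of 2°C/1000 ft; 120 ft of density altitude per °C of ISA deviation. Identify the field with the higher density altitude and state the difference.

Field X by 5660 ft

Field X: ISA temp = 4°C, deviation +1°C, DA = 5500 + 120 × 1 = 5620 ft.
Field Y: ISA temp = 11°C, deviation -17°C, DA = 2000 + 120 × (-17) = -40 ft.
Field X is higher by 5620 − (-40) = 5660 ft.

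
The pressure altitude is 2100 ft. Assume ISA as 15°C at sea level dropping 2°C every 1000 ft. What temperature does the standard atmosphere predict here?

10.8°C

ISA temperature = 15 − 2 × (2100/1000) = 15 − 4.2 = 10.8°C.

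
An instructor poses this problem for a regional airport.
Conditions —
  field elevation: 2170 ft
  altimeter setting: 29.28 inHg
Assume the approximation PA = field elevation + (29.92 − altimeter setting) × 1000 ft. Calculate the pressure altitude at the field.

2810 ft

Pressure correction = (29.92 − 29.28) × 1000 = +640 ft.
Pressure altitude = 2170 + (+640) = 2810 ft.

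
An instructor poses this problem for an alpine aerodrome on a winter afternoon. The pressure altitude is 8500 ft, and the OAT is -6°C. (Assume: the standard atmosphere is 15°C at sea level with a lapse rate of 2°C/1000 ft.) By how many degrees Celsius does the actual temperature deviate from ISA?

ISA-4°C

ISA temperature at 8500 ft = 15 − 2 × (8500/1000) = -2°C.
Deviation = OAT − ISA = -6 − (-2) = -4°C.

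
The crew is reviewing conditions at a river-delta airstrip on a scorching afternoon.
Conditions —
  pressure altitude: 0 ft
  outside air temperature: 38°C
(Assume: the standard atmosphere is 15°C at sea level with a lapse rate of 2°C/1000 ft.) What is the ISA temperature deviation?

ISA temperature at 0 ft = 15 − 2 × (0/1000) = 15°C.
Deviation = OAT − ISA = 38 − 15 = +23°C.

ISA+23°C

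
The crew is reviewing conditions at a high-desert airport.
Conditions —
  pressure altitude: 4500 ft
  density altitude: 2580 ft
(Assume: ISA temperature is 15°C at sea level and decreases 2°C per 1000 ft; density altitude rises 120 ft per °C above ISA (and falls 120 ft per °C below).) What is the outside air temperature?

Density altitude − pressure altitude = 2580 − 4500 = -1920 ft.
At 120 ft/°C that is an ISA deviation of -1920/120 = -16°C.
ISA temperature at 4500 ft = 15 − 2 × (4500/1000) = 6°C.
OAT = ISA + deviation = 6 + (-16) = -10°C.

-10°C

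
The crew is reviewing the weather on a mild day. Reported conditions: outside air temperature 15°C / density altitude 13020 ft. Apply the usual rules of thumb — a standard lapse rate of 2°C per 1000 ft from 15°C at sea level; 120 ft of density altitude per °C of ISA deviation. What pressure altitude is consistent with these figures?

10500 ft

DA = PA + 120 × (OAT − (15 − 2·PA/1000)) = PA + 120·OAT − 1800 + 0.24·PA = 1.24·PA + 120·OAT − 1800.
So 1.24·PA = 13020 − 120 × 15 + 1800 = 13020.
PA = 13020 / 1.24 = 10500 ft.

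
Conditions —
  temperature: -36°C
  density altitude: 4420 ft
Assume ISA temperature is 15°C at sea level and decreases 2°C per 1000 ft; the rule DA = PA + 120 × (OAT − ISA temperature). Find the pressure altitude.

8500 ft

DA = PA + 120 × (OAT − (15 − 2·PA/1000)) = PA + 120·OAT − 1800 + 0.24·PA = 1.24·PA + 120·OAT − 1800.
So 1.24·PA = 4420 − 120 × (-36) + 1800 = 10540.
PA = 10540 / 1.24 = 8500 ft.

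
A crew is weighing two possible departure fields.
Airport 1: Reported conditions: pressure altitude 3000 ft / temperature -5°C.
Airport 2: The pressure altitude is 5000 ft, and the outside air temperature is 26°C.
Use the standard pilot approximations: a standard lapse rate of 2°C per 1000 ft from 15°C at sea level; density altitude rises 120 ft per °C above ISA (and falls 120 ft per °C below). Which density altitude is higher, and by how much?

Airport 2 by 6200 ft

Airport 1: ISA temp = 9°C, deviation -14°C, DA = 3000 + 120 × (-14) = 1320 ft.
Airport 2: ISA temp = 5°C, deviation +21°C, DA = 5000 + 120 × 21 = 7520 ft.
Airport 2 is higher by 7520 − 1320 = 6200 ft.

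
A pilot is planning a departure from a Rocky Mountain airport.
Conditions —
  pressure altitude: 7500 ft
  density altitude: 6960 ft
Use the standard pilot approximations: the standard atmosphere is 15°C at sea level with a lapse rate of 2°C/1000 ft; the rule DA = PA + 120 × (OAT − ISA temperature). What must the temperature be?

-4.5°C

Density altitude − pressure altitude = 6960 − 7500 = -540 ft.
At 120 ft/°C that is an ISA deviation of -540/120 = -4.5°C.
ISA temperature at 7500 ft = 15 − 2 × (7500/1000) = 0°C.
OAT = ISA + deviation = 0 + (-4.5) = -4.5°C.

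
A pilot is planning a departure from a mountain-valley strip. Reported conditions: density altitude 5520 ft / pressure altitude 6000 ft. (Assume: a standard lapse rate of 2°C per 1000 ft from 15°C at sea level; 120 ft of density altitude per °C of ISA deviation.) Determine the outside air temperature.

Density altitude − pressure altitude = 5520 − 6000 = -480 ft.
At 120 ft/°C that is an ISA deviation of -480/120 = -4°C.
ISA temperature at 6000 ft = 15 − 2 × (6000/1000) = 3°C.
OAT = ISA + deviation = 3 + (-4) = -1°C.

-1°C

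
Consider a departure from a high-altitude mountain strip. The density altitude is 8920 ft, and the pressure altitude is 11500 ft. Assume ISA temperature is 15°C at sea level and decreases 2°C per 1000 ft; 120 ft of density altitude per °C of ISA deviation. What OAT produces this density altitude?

-29.5°C

Density altitude − pressure altitude = 8920 − 11500 = -2580 ft.
At 120 ft/°C that is an ISA deviation of -2580/120 = -21.5°C.
ISA temperature at 11500 ft = 15 − 2 × (11500/1000) = -8°C.
OAT = ISA + deviation = -8 + (-21.5) = -29.5°C.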